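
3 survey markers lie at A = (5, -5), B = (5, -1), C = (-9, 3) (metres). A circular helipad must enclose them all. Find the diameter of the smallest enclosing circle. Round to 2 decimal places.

Side lengths²: AB² = 16, AC² = 260, BC² = 212.
Since AC² = 260 ≥ 212 + 16 = 228, the angle opposite AC is not acute, so the smallest enclosing circle has AC as diameter.
Centre = midpoint of AC = (-2, -1), r² = 260/4 = 65.
Diameter = 2r = 2√65 ≈ 16.12.

16.12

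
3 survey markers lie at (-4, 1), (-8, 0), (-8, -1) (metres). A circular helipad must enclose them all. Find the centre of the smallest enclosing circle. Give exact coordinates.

Call the three points A, B, C in the order given.
Side lengths²: AB² = 17, AC² = 20, BC² = 1.
Since AC² = 20 ≥ 17 + 1 = 18, the angle opposite AC is not acute, so the smallest enclosing circle has AC as diameter.
Centre = midpoint of AC = (-6, 0), r² = 20/4 = 5.
Centre = (-6, 0).

(-6, 0)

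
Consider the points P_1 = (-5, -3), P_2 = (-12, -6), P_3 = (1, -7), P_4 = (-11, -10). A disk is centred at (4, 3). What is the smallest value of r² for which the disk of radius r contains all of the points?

The required radius is the distance from (4, 3) to the farthest point.
Squared distances: 117, 337, 109, 394.
Maximum is 394, attained at P_4.

394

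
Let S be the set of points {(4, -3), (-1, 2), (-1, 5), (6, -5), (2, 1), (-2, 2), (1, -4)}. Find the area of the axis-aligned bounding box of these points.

80

x ranges over [-2, 6], width 8.
y ranges over [-5, 5], height 10.
Area = 8 × 10 = 80.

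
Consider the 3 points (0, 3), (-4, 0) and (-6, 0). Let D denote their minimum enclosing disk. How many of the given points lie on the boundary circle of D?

2

Call the three points A, B, C in the order given.
Side lengths²: AB² = 25, AC² = 45, BC² = 4.
Since AC² = 45 ≥ 25 + 4 = 29, the angle opposite AC is not acute, so the smallest enclosing circle has AC as diameter.
Centre = midpoint of AC = (-3, 1.5), r² = 45/4 = 11.25.
The points at distance exactly r from the centre are (0, 3), (-6, 0) — 2 points.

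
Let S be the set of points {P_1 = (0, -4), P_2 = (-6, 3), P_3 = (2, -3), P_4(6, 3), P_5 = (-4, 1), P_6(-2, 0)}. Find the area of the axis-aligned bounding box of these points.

x ranges over [-6, 6], width 12.
y ranges over [-4, 3], height 7.
Area = 12 × 7 = 84.

84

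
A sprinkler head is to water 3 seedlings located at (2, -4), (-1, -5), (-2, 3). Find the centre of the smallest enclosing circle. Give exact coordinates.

Call the three points A, B, C in the order given.
Side lengths²: AB² = 10, AC² = 65, BC² = 65.
Since BC² = 65 < 65 + 10 = 75, the triangle is acute, so the smallest enclosing circle is the circumcircle.
Circumcentre = (-0.7, -0.9), r² = 16.9.
Centre = (-0.7, -0.9).

(-0.7, -0.9)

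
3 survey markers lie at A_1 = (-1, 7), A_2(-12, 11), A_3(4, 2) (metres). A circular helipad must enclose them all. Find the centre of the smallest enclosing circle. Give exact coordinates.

Side lengths²: A_1A_2² = 137, A_1A_3² = 50, A_2A_3² = 337.
Since A_2A_3² = 337 ≥ 137 + 50 = 187, the angle opposite A_2A_3 is not acute, so the smallest enclosing circle has A_2A_3 as diameter.
Centre = midpoint of A_2A_3 = (-4, 6.5), r² = 337/4 = 84.25.
Centre = (-4, 6.5).

(-4, 6.5)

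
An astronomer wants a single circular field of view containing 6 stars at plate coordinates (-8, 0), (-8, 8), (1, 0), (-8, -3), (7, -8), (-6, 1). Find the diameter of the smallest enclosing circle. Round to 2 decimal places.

21.93

The farthest pair is (-8, 8)–(7, -8) with squared distance 481. The circle on this segment as diameter has centre (-0.5, 0) and r² = 481/4 = 120.25.
Check (-8, 0): distance² to centre = 56.25 ≤ 120.25, so it lies inside.
All remaining points lie in this disk, and no smaller disk contains both endpoints, so this is the minimum enclosing circle.
Diameter = 2r = 2√(120.25) ≈ 21.93.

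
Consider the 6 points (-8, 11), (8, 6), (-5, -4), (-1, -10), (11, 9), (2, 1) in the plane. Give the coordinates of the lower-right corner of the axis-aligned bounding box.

x-range [-8, 11], y-range [-10, 11].
The lower-right corner is (11, -10).

(11, -10)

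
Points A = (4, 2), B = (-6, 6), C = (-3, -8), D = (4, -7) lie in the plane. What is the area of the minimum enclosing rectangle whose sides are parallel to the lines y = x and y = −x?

195.5

In coordinates u = x + y, v = x − y the rectangle is axis-aligned; the map (x,y)→(u,v) scales areas by 2.
u-values: 6, 0, -11, -3; range = 6 − (-11) = 17.
v-values: 2, -12, 5, 11; range = 11 − (-12) = 23.
Area = (17 × 23) / 2 = 195.5.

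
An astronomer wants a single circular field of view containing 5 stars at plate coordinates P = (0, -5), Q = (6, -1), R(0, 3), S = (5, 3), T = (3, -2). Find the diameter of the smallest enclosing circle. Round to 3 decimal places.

The minimum enclosing circle of a finite set is fixed by two of the points (as a diameter) or three (as a circumcircle).
The farthest pair is P–S with squared distance 89. The circle on this segment as diameter has centre (2.5, -1) and r² = 89/4 = 22.25.
Check Q: distance² to centre = 12.25 ≤ 22.25, so it lies inside.
All remaining points lie in this disk, and no smaller disk contains both endpoints, so this is the minimum enclosing circle.
Diameter = 2r = 2√(22.25) ≈ 9.434.

9.434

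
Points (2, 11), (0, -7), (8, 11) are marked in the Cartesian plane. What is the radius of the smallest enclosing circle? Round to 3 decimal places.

9.849

Call the three points A, B, C in the order given.
Side lengths²: AB² = 328, AC² = 36, BC² = 388.
Since BC² = 388 ≥ 328 + 36 = 364, the angle opposite BC is not acute, so the smallest enclosing circle has BC as diameter.
Centre = midpoint of BC = (4, 2), r² = 388/4 = 97.
r = √97 ≈ 9.849.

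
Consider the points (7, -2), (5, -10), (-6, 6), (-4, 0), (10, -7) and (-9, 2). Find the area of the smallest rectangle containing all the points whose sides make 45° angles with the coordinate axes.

In coordinates u = x + y, v = x − y the rectangle is axis-aligned; the map (x,y)→(u,v) scales areas by 2.
u-values: 5, -5, 0, -4, 3, -7; range = 5 − (-7) = 12.
v-values: 9, 15, -12, -4, 17, -11; range = 17 − (-12) = 29.
Area = (12 × 29) / 2 = 174.

174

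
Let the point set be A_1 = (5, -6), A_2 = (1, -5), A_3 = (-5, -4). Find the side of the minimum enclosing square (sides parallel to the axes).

10

The bounding box has width 10 and height 2.
An axis-aligned square enclosing the set must have side ≥ max(width, height).
So the minimum side is max(10, 2) = 10.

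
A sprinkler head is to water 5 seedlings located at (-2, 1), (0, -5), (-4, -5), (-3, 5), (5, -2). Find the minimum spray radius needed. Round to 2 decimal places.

5.82

The minimum enclosing circle of a finite set is fixed by two of the points (as a diameter) or three (as a circumcircle).
The minimum enclosing circle is determined by three boundary points: (-4, -5), (-3, 5), (5, -2).
Their circumcentre is (-33/58, -17/58) with r² = 57065/1682.
The farthest remaining point (0, -5) is at distance² 37809/1682 ≤ 57065/1682.
r = √(57065/1682) ≈ 5.82.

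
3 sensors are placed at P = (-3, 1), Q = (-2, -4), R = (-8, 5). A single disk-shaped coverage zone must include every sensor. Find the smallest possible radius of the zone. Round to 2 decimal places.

5.41

Side lengths²: PQ² = 26, PR² = 41, QR² = 117.
Since QR² = 117 ≥ 41 + 26 = 67, the angle opposite QR is not acute, so the smallest enclosing circle has QR as diameter.
Centre = midpoint of QR = (-5, 0.5), r² = 117/4 = 29.25.
r = √(29.25) ≈ 5.41.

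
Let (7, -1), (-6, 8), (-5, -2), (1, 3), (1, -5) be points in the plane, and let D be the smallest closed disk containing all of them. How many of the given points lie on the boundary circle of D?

3

By Welzl's lemma the MEC is supported by two points (diametrically opposite) or three points (on a circumcircle).
The minimum enclosing circle is determined by three boundary points: (7, -1), (-6, 8), (1, -5).
Their circumcentre is (4/53, 153/53) with r² = 177125/2809.
The farthest remaining point (-5, -2) is at distance² 139442/2809 ≤ 177125/2809.
The points at distance exactly r from the centre are (7, -1), (-6, 8), (1, -5) — 3 points.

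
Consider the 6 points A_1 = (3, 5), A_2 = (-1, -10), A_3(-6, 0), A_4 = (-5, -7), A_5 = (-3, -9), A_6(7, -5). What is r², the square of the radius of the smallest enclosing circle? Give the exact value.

60.25

The minimum enclosing circle of a finite set is fixed by two of the points (as a diameter) or three (as a circumcircle).
The farthest pair is A_1–A_2 with squared distance 241. The circle on this segment as diameter has centre (1, -2.5) and r² = 241/4 = 60.25.
Check A_3: distance² to centre = 55.25 ≤ 60.25, so it lies inside.
All remaining points lie in this disk, and no smaller disk contains both endpoints, so this is the minimum enclosing circle.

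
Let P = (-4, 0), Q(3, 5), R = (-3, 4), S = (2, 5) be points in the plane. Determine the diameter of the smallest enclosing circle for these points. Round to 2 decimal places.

8.60

The farthest pair is P–Q with squared distance 74. The circle on this segment as diameter has centre (-0.5, 2.5) and r² = 74/4 = 18.5.
Check R: distance² to centre = 8.5 ≤ 18.5, so it lies inside.
All remaining points lie in this disk, and no smaller disk contains both endpoints, so this is the minimum enclosing circle.
Diameter = 2r = 2√(18.5) ≈ 8.60.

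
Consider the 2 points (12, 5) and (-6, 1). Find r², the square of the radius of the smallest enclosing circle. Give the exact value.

The smallest circle enclosing two points has them as diameter endpoints.
Centre = midpoint = (3, 3); r² = |(12, 5)−(-6, 1)|²/4 = 340/4 = 85.

85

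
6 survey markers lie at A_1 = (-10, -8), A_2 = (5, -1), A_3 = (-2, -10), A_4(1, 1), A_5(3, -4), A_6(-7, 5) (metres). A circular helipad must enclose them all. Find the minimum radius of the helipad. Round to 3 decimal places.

8.514

By Welzl's lemma the MEC is supported by two points (diametrically opposite) or three points (on a circumcircle).
The minimum enclosing circle is determined by three boundary points: A_1, A_2, A_6.
Their circumcentre is (-97/29, -78/29) with r² = 60965/841.
The farthest remaining point A_3 is at distance² 46465/841 ≤ 60965/841.
r = √(60965/841) ≈ 8.514.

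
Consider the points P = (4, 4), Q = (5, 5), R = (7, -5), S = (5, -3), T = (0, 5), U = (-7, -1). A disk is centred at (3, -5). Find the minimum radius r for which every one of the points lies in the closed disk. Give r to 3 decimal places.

The required radius is the distance from (3, -5) to the farthest point.
Squared distances: 82, 104, 16, 8, 109, 116.
Maximum is 116, attained at U.
r = √116 ≈ 10.770.

10.770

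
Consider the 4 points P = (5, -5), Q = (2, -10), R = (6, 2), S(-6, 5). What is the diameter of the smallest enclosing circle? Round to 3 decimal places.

By Welzl's lemma the MEC is supported by two points (diametrically opposite) or three points (on a circumcircle).
The minimum enclosing circle is determined by three boundary points: Q, R, S.
Their circumcentre is (-37/26, -57/26) with r² = 24565/338.
The farthest remaining point P is at distance² 16609/338 ≤ 24565/338.
Diameter = 2r = 2√(24565/338) ≈ 17.050.

17.050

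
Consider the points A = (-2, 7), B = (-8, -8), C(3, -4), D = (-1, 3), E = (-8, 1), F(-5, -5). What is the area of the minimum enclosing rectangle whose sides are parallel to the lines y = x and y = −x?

168

In coordinates u = x + y, v = x − y the rectangle is axis-aligned; the map (x,y)→(u,v) scales areas by 2.
u-values: 5, -16, -1, 2, -7, -10; range = 5 − (-16) = 21.
v-values: -9, 0, 7, -4, -9, 0; range = 7 − (-9) = 16.
Area = (21 × 16) / 2 = 168.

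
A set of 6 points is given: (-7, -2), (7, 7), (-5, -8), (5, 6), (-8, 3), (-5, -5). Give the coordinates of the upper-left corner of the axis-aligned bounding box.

x-range [-8, 7], y-range [-8, 7].
The upper-left corner is (-8, 7).

(-8, 7)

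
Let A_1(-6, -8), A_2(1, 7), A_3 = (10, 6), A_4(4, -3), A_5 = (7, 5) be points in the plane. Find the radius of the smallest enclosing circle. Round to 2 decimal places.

10.63

The minimum enclosing circle of a finite set is fixed by two of the points (as a diameter) or three (as a circumcircle).
The farthest pair is A_1–A_3 with squared distance 452. The circle on this segment as diameter has centre (2, -1) and r² = 452/4 = 113.
Check A_2: distance² to centre = 65 ≤ 113, so it lies inside.
All remaining points lie in this disk, and no smaller disk contains both endpoints, so this is the minimum enclosing circle.
r = √113 ≈ 10.63.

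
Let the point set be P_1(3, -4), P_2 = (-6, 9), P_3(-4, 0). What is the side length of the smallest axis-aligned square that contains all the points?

13

The bounding box has width 9 and height 13.
An axis-aligned square enclosing the set must have side ≥ max(width, height).
So the minimum side is max(9, 13) = 13.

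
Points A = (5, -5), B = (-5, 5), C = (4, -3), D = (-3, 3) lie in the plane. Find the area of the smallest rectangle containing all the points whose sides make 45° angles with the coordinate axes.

10

In coordinates u = x + y, v = x − y the rectangle is axis-aligned; the map (x,y)→(u,v) scales areas by 2.
u-values: 0, 0, 1, 0; range = 1 − 0 = 1.
v-values: 10, -10, 7, -6; range = 10 − (-10) = 20.
Area = (1 × 20) / 2 = 10.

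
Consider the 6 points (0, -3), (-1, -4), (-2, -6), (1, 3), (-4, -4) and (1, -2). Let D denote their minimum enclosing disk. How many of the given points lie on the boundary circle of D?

The farthest pair is (-2, -6)–(1, 3) with squared distance 90. The circle on this segment as diameter has centre (-0.5, -1.5) and r² = 90/4 = 22.5.
Check (0, -3): distance² to centre = 2.5 ≤ 22.5, so it lies inside.
All remaining points lie in this disk, and no smaller disk contains both endpoints, so this is the minimum enclosing circle.
The points at distance exactly r from the centre are (-2, -6), (1, 3) — 2 points.

2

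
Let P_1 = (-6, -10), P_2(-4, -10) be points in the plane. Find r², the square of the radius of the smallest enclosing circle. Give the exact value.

The smallest circle enclosing two points has them as diameter endpoints.
Centre = midpoint = (-5, -10); r² = |P_1P_2|²/4 = 4/4 = 1.

1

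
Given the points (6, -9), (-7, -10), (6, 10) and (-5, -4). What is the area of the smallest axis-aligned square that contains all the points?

400

The bounding box has width 13 and height 20.
An axis-aligned square enclosing the set must have side ≥ max(width, height).
So the minimum side is max(13, 20) = 20.
Area = 20² = 400.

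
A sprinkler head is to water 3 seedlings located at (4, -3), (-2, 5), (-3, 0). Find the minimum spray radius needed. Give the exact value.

Call the three points A, B, C in the order given.
Side lengths²: AB² = 100, AC² = 58, BC² = 26.
Since AB² = 100 ≥ 58 + 26 = 84, the angle opposite AB is not acute, so the smallest enclosing circle has AB as diameter.
Centre = midpoint of AB = (1, 1), r² = 100/4 = 25.
r = √25 = 5.

5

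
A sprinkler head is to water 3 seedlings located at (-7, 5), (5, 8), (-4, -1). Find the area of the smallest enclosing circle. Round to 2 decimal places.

133.52

Call the three points A, B, C in the order given.
Side lengths²: AB² = 153, AC² = 45, BC² = 162.
Since BC² = 162 < 153 + 45 = 198, the triangle is acute, so the smallest enclosing circle is the circumcircle.
Circumcentre = (-0.5, 4.5), r² = 42.5.
Area = π·r² = π·42.5 ≈ 133.52.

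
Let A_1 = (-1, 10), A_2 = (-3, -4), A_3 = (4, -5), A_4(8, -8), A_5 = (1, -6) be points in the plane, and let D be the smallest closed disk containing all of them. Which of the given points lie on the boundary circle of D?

The minimum enclosing circle of a finite set is fixed by two of the points (as a diameter) or three (as a circumcircle).
The farthest pair is A_1–A_4 with squared distance 405. The circle on this segment as diameter has centre (3.5, 1) and r² = 405/4 = 101.25.
Check A_2: distance² to centre = 67.25 ≤ 101.25, so it lies inside.
All remaining points lie in this disk, and no smaller disk contains both endpoints, so this is the minimum enclosing circle.
The points at distance exactly r from the centre are A_1, A_4 — 2 points.

A_1, A_4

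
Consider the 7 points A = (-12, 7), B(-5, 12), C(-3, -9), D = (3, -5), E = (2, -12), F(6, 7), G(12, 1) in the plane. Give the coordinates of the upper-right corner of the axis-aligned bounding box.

x-range [-12, 12], y-range [-12, 12].
The upper-right corner is (12, 12).

(12, 12)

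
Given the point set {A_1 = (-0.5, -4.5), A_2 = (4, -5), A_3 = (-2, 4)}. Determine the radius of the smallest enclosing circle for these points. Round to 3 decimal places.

5.408

Side lengths²: A_1A_2² = 20.5, A_1A_3² = 74.5, A_2A_3² = 117.
Since A_2A_3² = 117 ≥ 74.5 + 20.5 = 95, the angle opposite A_2A_3 is not acute, so the smallest enclosing circle has A_2A_3 as diameter.
Centre = midpoint of A_2A_3 = (1, -0.5), r² = 117/4 = 29.25.
r = √(29.25) ≈ 5.408.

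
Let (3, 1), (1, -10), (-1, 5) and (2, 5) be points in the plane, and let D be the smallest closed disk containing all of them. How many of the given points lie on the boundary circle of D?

The minimum enclosing circle of a finite set is fixed by two of the points (as a diameter) or three (as a circumcircle).
The minimum enclosing circle is determined by three boundary points: (1, -10), (-1, 5), (2, 5).
Their circumcentre is (0.5, -73/30) with r² = 25877/450.
The farthest remaining point (3, 1) is at distance² 8117/450 ≤ 25877/450.
The points at distance exactly r from the centre are (1, -10), (-1, 5), (2, 5) — 3 points.

3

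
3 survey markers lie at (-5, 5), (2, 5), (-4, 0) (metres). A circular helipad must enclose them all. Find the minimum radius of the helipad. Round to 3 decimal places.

Call the three points A, B, C in the order given.
Side lengths²: AB² = 49, AC² = 26, BC² = 61.
Since BC² = 61 < 49 + 26 = 75, the triangle is acute, so the smallest enclosing circle is the circumcircle.
Circumcentre = (-1.5, 3.1), r² = 15.86.
r = √(15.86) ≈ 3.982.

3.982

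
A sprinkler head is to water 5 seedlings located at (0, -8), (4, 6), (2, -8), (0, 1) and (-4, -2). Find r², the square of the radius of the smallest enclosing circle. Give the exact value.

The farthest pair is (0, -8)–(4, 6) with squared distance 212. The circle on this segment as diameter has centre (2, -1) and r² = 212/4 = 53.
Check (2, -8): distance² to centre = 49 ≤ 53, so it lies inside.
All remaining points lie in this disk, and no smaller disk contains both endpoints, so this is the minimum enclosing circle.

53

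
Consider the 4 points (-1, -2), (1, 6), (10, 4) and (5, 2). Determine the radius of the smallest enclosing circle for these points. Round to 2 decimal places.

6.26

The minimum enclosing circle of a finite set is fixed by two of the points (as a diameter) or three (as a circumcircle).
The farthest pair is (-1, -2)–(10, 4) with squared distance 157. The circle on this segment as diameter has centre (4.5, 1) and r² = 157/4 = 39.25.
Check (1, 6): distance² to centre = 37.25 ≤ 39.25, so it lies inside.
All remaining points lie in this disk, and no smaller disk contains both endpoints, so this is the minimum enclosing circle.
r = √(39.25) ≈ 6.26.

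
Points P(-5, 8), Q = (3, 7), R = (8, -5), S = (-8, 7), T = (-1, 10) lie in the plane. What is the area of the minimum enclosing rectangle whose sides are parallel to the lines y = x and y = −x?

In coordinates u = x + y, v = x − y the rectangle is axis-aligned; the map (x,y)→(u,v) scales areas by 2.
u-values: 3, 10, 3, -1, 9; range = 10 − (-1) = 11.
v-values: -13, -4, 13, -15, -11; range = 13 − (-15) = 28.
Area = (11 × 28) / 2 = 154.

154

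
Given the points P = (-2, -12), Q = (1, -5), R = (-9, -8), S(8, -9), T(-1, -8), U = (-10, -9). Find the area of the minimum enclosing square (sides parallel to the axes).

324

The bounding box has width 18 and height 7.
An axis-aligned square enclosing the set must have side ≥ max(width, height).
So the minimum side is max(18, 7) = 18.
Area = 18² = 324.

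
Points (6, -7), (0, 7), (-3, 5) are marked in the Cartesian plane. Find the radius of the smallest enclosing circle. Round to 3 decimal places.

7.628

Call the three points A, B, C in the order given.
Side lengths²: AB² = 232, AC² = 225, BC² = 13.
Since AB² = 232 < 225 + 13 = 238, the triangle is acute, so the smallest enclosing circle is the circumcircle.
Circumcentre = (47/18, -1/6), r² = 9425/162.
r = √(9425/162) ≈ 7.628.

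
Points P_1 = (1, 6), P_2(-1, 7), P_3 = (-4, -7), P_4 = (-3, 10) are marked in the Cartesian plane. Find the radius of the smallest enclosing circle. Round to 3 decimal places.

By Welzl's lemma the MEC is supported by two points (diametrically opposite) or three points (on a circumcircle).
The farthest pair is P_3–P_4 with squared distance 290. The circle on this segment as diameter has centre (-3.5, 1.5) and r² = 290/4 = 72.5.
Check P_1: distance² to centre = 40.5 ≤ 72.5, so it lies inside.
All remaining points lie in this disk, and no smaller disk contains both endpoints, so this is the minimum enclosing circle.
r = √(72.5) ≈ 8.515.

8.515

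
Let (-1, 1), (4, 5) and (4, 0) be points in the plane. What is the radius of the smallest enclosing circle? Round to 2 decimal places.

3.26

Call the three points A, B, C in the order given.
Side lengths²: AB² = 41, AC² = 26, BC² = 25.
Since AB² = 41 < 26 + 25 = 51, the triangle is acute, so the smallest enclosing circle is the circumcircle.
Circumcentre = (1.9, 2.5), r² = 10.66.
r = √(10.66) ≈ 3.26.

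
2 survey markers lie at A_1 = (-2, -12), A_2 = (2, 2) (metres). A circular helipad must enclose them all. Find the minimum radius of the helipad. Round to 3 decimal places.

7.280

The smallest circle enclosing two points has them as diameter endpoints.
Centre = midpoint = (0, -5); r² = |A_1A_2|²/4 = 212/4 = 53.
r = √53 ≈ 7.280.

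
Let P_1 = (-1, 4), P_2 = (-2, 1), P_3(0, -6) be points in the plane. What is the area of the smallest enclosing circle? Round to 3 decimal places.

Side lengths²: P_1P_2² = 10, P_1P_3² = 101, P_2P_3² = 53.
Since P_1P_3² = 101 ≥ 53 + 10 = 63, the angle opposite P_1P_3 is not acute, so the smallest enclosing circle has P_1P_3 as diameter.
Centre = midpoint of P_1P_3 = (-0.5, -1), r² = 101/4 = 25.25.
Area = π·r² = π·25.25 ≈ 79.325.

79.325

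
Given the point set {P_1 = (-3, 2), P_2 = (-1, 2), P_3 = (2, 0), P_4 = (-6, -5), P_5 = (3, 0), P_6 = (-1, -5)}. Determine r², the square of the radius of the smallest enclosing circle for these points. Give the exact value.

26.5

By Welzl's lemma the MEC is supported by two points (diametrically opposite) or three points (on a circumcircle).
The farthest pair is P_4–P_5 with squared distance 106. The circle on this segment as diameter has centre (-1.5, -2.5) and r² = 106/4 = 26.5.
Check P_1: distance² to centre = 22.5 ≤ 26.5, so it lies inside.
All remaining points lie in this disk, and no smaller disk contains both endpoints, so this is the minimum enclosing circle.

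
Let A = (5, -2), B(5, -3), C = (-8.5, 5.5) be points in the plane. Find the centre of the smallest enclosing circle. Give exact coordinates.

(-1.75, 1.25)

Side lengths²: AB² = 1, AC² = 238.5, BC² = 254.5.
Since BC² = 254.5 ≥ 238.5 + 1 = 239.5, the angle opposite BC is not acute, so the smallest enclosing circle has BC as diameter.
Centre = midpoint of BC = (-1.75, 1.25), r² = 254.5/4 = 63.625.
Centre = (-1.75, 1.25).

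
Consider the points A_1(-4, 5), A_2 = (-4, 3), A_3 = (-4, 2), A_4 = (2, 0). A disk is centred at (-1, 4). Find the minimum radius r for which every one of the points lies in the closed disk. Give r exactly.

The required radius is the distance from (-1, 4) to the farthest point.
Squared distances: 10, 10, 13, 25.
Maximum is 25, attained at A_4.
r = √25 = 5.

5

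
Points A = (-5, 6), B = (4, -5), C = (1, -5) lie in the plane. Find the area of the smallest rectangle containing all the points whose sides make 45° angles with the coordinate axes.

In coordinates u = x + y, v = x − y the rectangle is axis-aligned; the map (x,y)→(u,v) scales areas by 2.
u-values: 1, -1, -4; range = 1 − (-4) = 5.
v-values: -11, 9, 6; range = 9 − (-11) = 20.
Area = (5 × 20) / 2 = 50.

50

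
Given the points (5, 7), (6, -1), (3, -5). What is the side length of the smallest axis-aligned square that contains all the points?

12

The bounding box has width 3 and height 12.
An axis-aligned square enclosing the set must have side ≥ max(width, height).
So the minimum side is max(3, 12) = 12.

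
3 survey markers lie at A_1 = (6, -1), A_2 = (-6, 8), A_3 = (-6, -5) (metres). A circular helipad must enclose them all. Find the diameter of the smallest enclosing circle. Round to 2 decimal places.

15.81

Side lengths²: A_1A_2² = 225, A_1A_3² = 160, A_2A_3² = 169.
Since A_1A_2² = 225 < 169 + 160 = 329, the triangle is acute, so the smallest enclosing circle is the circumcircle.
Circumcentre = (-1.5, 1.5), r² = 62.5.
Diameter = 2r = 2√(62.5) ≈ 15.81.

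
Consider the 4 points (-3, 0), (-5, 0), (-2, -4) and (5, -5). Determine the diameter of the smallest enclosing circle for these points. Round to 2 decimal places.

The minimum enclosing circle of a finite set is fixed by two of the points (as a diameter) or three (as a circumcircle).
The farthest pair is (-5, 0)–(5, -5) with squared distance 125. The circle on this segment as diameter has centre (0, -2.5) and r² = 125/4 = 31.25.
Check (-3, 0): distance² to centre = 15.25 ≤ 31.25, so it lies inside.
All remaining points lie in this disk, and no smaller disk contains both endpoints, so this is the minimum enclosing circle.
Diameter = 2r = 2√(31.25) ≈ 11.18.

11.18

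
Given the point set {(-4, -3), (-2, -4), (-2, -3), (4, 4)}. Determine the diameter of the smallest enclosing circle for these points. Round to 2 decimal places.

10.63

The farthest pair is (-4, -3)–(4, 4) with squared distance 113. The circle on this segment as diameter has centre (0, 0.5) and r² = 113/4 = 28.25.
Check (-2, -4): distance² to centre = 24.25 ≤ 28.25, so it lies inside.
All remaining points lie in this disk, and no smaller disk contains both endpoints, so this is the minimum enclosing circle.
Diameter = 2r = 2√(28.25) ≈ 10.63.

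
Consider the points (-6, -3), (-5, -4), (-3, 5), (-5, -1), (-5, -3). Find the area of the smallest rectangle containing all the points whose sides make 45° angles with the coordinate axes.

38.5

In coordinates u = x + y, v = x − y the rectangle is axis-aligned; the map (x,y)→(u,v) scales areas by 2.
u-values: -9, -9, 2, -6, -8; range = 2 − (-9) = 11.
v-values: -3, -1, -8, -4, -2; range = -1 − (-8) = 7.
Area = (11 × 7) / 2 = 38.5.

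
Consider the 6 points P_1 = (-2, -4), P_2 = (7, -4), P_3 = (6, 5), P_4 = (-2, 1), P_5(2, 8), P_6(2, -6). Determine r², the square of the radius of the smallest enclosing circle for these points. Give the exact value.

The minimum enclosing circle is determined by three boundary points: P_2, P_5, P_6.
Their circumcentre is (2.1, 1) with r² = 49.01.
The farthest remaining point P_1 is at distance² 41.81 ≤ 49.01.

49.01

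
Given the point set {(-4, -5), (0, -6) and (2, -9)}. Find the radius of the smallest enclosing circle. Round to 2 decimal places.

3.61

Call the three points A, B, C in the order given.
Side lengths²: AB² = 17, AC² = 52, BC² = 13.
Since AC² = 52 ≥ 17 + 13 = 30, the angle opposite AC is not acute, so the smallest enclosing circle has AC as diameter.
Centre = midpoint of AC = (-1, -7), r² = 52/4 = 13.
r = √13 ≈ 3.61.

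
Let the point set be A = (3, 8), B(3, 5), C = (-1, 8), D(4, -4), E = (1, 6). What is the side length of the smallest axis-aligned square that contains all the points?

12

The bounding box has width 5 and height 12.
An axis-aligned square enclosing the set must have side ≥ max(width, height).
So the minimum side is max(5, 12) = 12.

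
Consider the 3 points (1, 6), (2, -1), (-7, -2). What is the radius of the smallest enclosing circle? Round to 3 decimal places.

Call the three points A, B, C in the order given.
Side lengths²: AB² = 50, AC² = 128, BC² = 82.
Since AC² = 128 < 82 + 50 = 132, the triangle is acute, so the smallest enclosing circle is the circumcircle.
Circumcentre = (-2.875, 1.875), r² = 32.03125.
r = √(32.03125) ≈ 5.660.

5.660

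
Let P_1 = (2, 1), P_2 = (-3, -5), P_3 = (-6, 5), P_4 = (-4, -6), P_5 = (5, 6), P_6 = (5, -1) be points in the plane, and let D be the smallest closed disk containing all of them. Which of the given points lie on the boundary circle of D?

A smallest enclosing disk is always determined by at most three of the input points on its boundary.
The minimum enclosing circle is determined by three boundary points: P_3, P_4, P_5.
Their circumcentre is (-3/82, 33/82) with r² = 190625/3362.
The farthest remaining point P_2 is at distance² 127649/3362 ≤ 190625/3362.
The points at distance exactly r from the centre are P_3, P_4, P_5 — 3 points.

P_3, P_4, P_5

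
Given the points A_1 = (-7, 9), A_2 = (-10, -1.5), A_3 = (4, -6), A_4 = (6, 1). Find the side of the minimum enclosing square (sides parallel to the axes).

The bounding box has width 16 and height 15.
An axis-aligned square enclosing the set must have side ≥ max(width, height).
So the minimum side is max(16, 15) = 16.

16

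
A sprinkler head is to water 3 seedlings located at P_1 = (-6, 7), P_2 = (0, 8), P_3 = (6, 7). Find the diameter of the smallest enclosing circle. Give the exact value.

Side lengths²: P_1P_2² = 37, P_1P_3² = 144, P_2P_3² = 37.
Since P_1P_3² = 144 ≥ 37 + 37 = 74, the angle opposite P_1P_3 is not acute, so the smallest enclosing circle has P_1P_3 as diameter.
Centre = midpoint of P_1P_3 = (0, 7), r² = 144/4 = 36.
Diameter = 2r = 2√36 = 12.

12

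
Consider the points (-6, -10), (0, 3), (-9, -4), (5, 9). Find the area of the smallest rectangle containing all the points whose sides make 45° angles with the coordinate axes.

135

In coordinates u = x + y, v = x − y the rectangle is axis-aligned; the map (x,y)→(u,v) scales areas by 2.
u-values: -16, 3, -13, 14; range = 14 − (-16) = 30.
v-values: 4, -3, -5, -4; range = 4 − (-5) = 9.
Area = (30 × 9) / 2 = 135.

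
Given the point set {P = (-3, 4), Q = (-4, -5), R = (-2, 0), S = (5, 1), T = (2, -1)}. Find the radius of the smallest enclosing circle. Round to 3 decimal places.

5.579

The minimum enclosing circle of a finite set is fixed by two of the points (as a diameter) or three (as a circumcircle).
The minimum enclosing circle is determined by three boundary points: P, Q, S.
Their circumcentre is (-0.26, -0.86) with r² = 31.1272.
The farthest remaining point T is at distance² 5.1272 ≤ 31.1272.
r = √(31.1272) ≈ 5.579.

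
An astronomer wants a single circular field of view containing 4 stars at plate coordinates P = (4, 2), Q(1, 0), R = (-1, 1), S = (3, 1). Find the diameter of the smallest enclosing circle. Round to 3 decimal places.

5.099

The farthest pair is P–R with squared distance 26. The circle on this segment as diameter has centre (1.5, 1.5) and r² = 26/4 = 6.5.
Check Q: distance² to centre = 2.5 ≤ 6.5, so it lies inside.
All remaining points lie in this disk, and no smaller disk contains both endpoints, so this is the minimum enclosing circle.
Diameter = 2r = 2√(6.5) ≈ 5.099.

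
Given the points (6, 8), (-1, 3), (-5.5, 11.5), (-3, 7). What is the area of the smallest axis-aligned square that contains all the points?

The bounding box has width 11.5 and height 8.5.
An axis-aligned square enclosing the set must have side ≥ max(width, height).
So the minimum side is max(11.5, 8.5) = 11.5.
Area = 11.5² = 132.25.

132.25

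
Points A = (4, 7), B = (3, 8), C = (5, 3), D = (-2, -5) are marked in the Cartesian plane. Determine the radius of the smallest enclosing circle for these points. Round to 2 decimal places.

The minimum enclosing circle of a finite set is fixed by two of the points (as a diameter) or three (as a circumcircle).
The farthest pair is B–D with squared distance 194. The circle on this segment as diameter has centre (0.5, 1.5) and r² = 194/4 = 48.5.
Check A: distance² to centre = 42.5 ≤ 48.5, so it lies inside.
All remaining points lie in this disk, and no smaller disk contains both endpoints, so this is the minimum enclosing circle.
r = √(48.5) ≈ 6.96.

6.96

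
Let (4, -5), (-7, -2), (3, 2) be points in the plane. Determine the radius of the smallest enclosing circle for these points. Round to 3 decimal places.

Call the three points A, B, C in the order given.
Side lengths²: AB² = 130, AC² = 50, BC² = 116.
Since AB² = 130 < 116 + 50 = 166, the triangle is acute, so the smallest enclosing circle is the circumcircle.
Circumcentre = (-42/37, -80/37), r² = 47125/1369.
r = √(47125/1369) ≈ 5.867.

5.867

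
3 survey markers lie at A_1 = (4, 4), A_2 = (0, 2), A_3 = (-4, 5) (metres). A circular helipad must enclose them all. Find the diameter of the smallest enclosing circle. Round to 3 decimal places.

8.062

Side lengths²: A_1A_2² = 20, A_1A_3² = 65, A_2A_3² = 25.
Since A_1A_3² = 65 ≥ 25 + 20 = 45, the angle opposite A_1A_3 is not acute, so the smallest enclosing circle has A_1A_3 as diameter.
Centre = midpoint of A_1A_3 = (0, 4.5), r² = 65/4 = 16.25.
Diameter = 2r = 2√(16.25) ≈ 8.062.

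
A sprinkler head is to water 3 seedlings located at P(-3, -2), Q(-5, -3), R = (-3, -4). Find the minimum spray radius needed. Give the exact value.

1.25

Side lengths²: PQ² = 5, PR² = 4, QR² = 5.
Since QR² = 5 < 5 + 4 = 9, the triangle is acute, so the smallest enclosing circle is the circumcircle.
Circumcentre = (-3.75, -3), r² = 1.5625.
r = √(1.5625) = 1.25.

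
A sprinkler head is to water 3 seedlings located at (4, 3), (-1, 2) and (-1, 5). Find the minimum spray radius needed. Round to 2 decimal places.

Call the three points A, B, C in the order given.
Side lengths²: AB² = 26, AC² = 29, BC² = 9.
Since AC² = 29 < 26 + 9 = 35, the triangle is acute, so the smallest enclosing circle is the circumcircle.
Circumcentre = (1.3, 3.5), r² = 7.54.
r = √(7.54) ≈ 2.75.

2.75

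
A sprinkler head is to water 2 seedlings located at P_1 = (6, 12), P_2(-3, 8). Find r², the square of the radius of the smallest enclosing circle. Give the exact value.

The smallest circle enclosing two points has them as diameter endpoints.
Centre = midpoint = (1.5, 10); r² = |P_1P_2|²/4 = 97/4 = 24.25.

24.25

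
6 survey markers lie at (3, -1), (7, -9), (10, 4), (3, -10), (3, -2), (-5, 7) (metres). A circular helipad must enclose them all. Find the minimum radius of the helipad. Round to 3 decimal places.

The minimum enclosing circle is determined by three boundary points: (7, -9), (10, 4), (-5, 7).
Their circumcentre is (21/17, -14/17) with r² = 28925/289.
The farthest remaining point (3, -10) is at distance² 25236/289 ≤ 28925/289.
r = √(28925/289) ≈ 10.004.

10.004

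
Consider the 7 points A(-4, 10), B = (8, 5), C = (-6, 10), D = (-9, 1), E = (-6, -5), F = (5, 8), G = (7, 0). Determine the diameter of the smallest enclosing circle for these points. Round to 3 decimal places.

18.269

The minimum enclosing circle is determined by three boundary points: B, C, E.
Their circumcentre is (-11/14, 2.5) with r² = 8177/98.
The farthest remaining point D is at distance² 6833/98 ≤ 8177/98.
Diameter = 2r = 2√(8177/98) ≈ 18.269.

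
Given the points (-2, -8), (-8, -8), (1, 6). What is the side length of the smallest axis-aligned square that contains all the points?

14

The bounding box has width 9 and height 14.
An axis-aligned square enclosing the set must have side ≥ max(width, height).
So the minimum side is max(9, 14) = 14.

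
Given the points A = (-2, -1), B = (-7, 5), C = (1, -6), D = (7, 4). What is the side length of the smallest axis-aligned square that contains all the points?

The bounding box has width 14 and height 11.
An axis-aligned square enclosing the set must have side ≥ max(width, height).
So the minimum side is max(14, 11) = 14.

14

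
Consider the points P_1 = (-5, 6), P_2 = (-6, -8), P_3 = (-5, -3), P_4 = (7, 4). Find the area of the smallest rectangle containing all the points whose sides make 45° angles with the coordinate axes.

In coordinates u = x + y, v = x − y the rectangle is axis-aligned; the map (x,y)→(u,v) scales areas by 2.
u-values: 1, -14, -8, 11; range = 11 − (-14) = 25.
v-values: -11, 2, -2, 3; range = 3 − (-11) = 14.
Area = (25 × 14) / 2 = 175.

175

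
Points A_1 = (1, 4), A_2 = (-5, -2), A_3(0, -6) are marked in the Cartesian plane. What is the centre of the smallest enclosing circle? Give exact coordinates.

(-1/18, -17/18)

Side lengths²: A_1A_2² = 72, A_1A_3² = 101, A_2A_3² = 41.
Since A_1A_3² = 101 < 72 + 41 = 113, the triangle is acute, so the smallest enclosing circle is the circumcircle.
Circumcentre = (-1/18, -17/18), r² = 4141/162.
Centre = (-1/18, -17/18).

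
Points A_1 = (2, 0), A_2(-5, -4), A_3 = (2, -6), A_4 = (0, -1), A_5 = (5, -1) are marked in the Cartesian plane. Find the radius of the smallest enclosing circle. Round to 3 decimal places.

5.220

By Welzl's lemma the MEC is supported by two points (diametrically opposite) or three points (on a circumcircle).
The farthest pair is A_2–A_5 with squared distance 109. The circle on this segment as diameter has centre (0, -2.5) and r² = 109/4 = 27.25.
Check A_1: distance² to centre = 10.25 ≤ 27.25, so it lies inside.
All remaining points lie in this disk, and no smaller disk contains both endpoints, so this is the minimum enclosing circle.
r = √(27.25) ≈ 5.220.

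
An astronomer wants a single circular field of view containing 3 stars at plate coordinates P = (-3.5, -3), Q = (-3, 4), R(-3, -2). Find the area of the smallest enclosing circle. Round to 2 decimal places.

38.68

Side lengths²: PQ² = 49.25, PR² = 1.25, QR² = 36.
Since PQ² = 49.25 ≥ 36 + 1.25 = 37.25, the angle opposite PQ is not acute, so the smallest enclosing circle has PQ as diameter.
Centre = midpoint of PQ = (-3.25, 0.5), r² = 49.25/4 = 12.3125.
Area = π·r² = π·12.3125 ≈ 38.68.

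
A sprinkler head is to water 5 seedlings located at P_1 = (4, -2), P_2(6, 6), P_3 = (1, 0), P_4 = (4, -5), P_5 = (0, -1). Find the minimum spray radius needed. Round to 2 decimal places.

5.59

The minimum enclosing circle of a finite set is fixed by two of the points (as a diameter) or three (as a circumcircle).
The farthest pair is P_2–P_4 with squared distance 125. The circle on this segment as diameter has centre (5, 0.5) and r² = 125/4 = 31.25.
Check P_1: distance² to centre = 7.25 ≤ 31.25, so it lies inside.
All remaining points lie in this disk, and no smaller disk contains both endpoints, so this is the minimum enclosing circle.
r = √(31.25) ≈ 5.59.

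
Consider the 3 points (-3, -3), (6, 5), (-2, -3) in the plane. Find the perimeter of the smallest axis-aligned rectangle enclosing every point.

Width = max x − min x = 6 − (-3) = 9.
Height = max y − min y = 5 − (-3) = 8.
Perimeter = 2(9 + 8) = 34.

34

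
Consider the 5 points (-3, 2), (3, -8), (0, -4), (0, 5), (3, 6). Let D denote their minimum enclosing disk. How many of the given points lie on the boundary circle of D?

A smallest enclosing disk is always determined by at most three of the input points on its boundary.
The farthest pair is (3, -8)–(3, 6) with squared distance 196. The circle on this segment as diameter has centre (3, -1) and r² = 196/4 = 49.
Check (-3, 2): distance² to centre = 45 ≤ 49, so it lies inside.
All remaining points lie in this disk, and no smaller disk contains both endpoints, so this is the minimum enclosing circle.
The points at distance exactly r from the centre are (3, -8), (3, 6) — 2 points.

2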